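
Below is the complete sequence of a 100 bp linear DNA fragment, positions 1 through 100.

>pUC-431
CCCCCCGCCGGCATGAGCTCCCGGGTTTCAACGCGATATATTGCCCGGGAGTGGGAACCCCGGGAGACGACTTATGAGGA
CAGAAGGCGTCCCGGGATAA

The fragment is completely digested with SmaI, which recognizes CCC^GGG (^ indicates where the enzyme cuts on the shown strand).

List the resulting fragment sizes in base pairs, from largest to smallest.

SmaI sites (CCCGGG) start at positions 20, 44, 59, 91.
SmaI cuts after base 3 of each site, so after positions 22, 46, 61, 93.
Linear molecule, 4 cuts → 5 fragments:
  1–22 → 22 bp
  23–46 → 24 bp
  47–61 → 15 bp
  62–93 → 32 bp
  94–100 → 7 bp
Sorted largest to smallest: 32, 24, 22, 15, 7 bp.

32, 24, 22, 15, 7 bp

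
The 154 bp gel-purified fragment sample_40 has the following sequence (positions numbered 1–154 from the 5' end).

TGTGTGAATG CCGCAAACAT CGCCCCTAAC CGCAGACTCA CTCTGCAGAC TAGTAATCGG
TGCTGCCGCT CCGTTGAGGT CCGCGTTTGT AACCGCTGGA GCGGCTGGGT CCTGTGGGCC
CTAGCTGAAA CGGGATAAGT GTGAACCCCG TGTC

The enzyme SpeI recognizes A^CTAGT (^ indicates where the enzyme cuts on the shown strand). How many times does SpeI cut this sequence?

ACTAGT occurs starting at position 49.
SpeI cuts at 1 site.

1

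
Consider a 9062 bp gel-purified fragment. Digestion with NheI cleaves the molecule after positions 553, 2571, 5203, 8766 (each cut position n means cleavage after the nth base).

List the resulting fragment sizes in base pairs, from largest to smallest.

3563, 2632, 2018, 553, 296 bp

Linear molecule, 4 cuts → 5 fragments:
  553 − 0 = 553 bp
  2571 − 553 = 2018 bp
  5203 − 2571 = 2632 bp
  8766 − 5203 = 3563 bp
  9062 − 8766 = 296 bp
Sorted largest to smallest: 3563, 2632, 2018, 553, 296 bp.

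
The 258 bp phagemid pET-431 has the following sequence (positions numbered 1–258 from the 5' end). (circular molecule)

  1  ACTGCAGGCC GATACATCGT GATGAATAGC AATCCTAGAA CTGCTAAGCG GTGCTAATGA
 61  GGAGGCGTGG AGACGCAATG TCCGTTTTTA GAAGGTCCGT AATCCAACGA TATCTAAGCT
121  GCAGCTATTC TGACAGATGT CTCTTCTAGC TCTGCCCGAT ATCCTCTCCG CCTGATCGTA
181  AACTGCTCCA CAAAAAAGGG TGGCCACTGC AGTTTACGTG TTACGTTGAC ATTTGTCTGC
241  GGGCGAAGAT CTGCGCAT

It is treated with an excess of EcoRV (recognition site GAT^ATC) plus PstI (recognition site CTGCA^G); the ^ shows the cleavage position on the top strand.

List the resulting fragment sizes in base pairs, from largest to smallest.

105, 53, 51, 37, 12 bp

EcoRV sites (GATATC) start at positions 109, 158.
EcoRV cuts after base 3 of each site, so after positions 111, 160.
PstI sites (CTGCAG) start at positions 2, 119, 207.
PstI cuts after base 5 of each site (before the last base), so after positions 6, 123, 211.
Combined cut positions: 6, 111, 123, 160, 211.
Circular molecule, 5 cuts → 5 fragments:
  7–111 → 105 bp
  112–123 → 12 bp
  124–160 → 37 bp
  161–211 → 51 bp
  212–258 then 1–6 → 47 + 6 = 53 bp
Sorted largest to smallest: 105, 53, 51, 37, 12 bp.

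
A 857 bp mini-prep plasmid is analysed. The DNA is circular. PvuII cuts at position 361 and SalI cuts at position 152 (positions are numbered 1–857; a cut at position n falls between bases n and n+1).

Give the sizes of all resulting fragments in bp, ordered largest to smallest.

648, 209 bp

Combined cut positions (sorted): 152, 361.
Circular molecule, 2 cuts → 2 fragments:
  361 − 152 = 209 bp
  wrap: 857 − 361 + 152 = 648 bp
Sorted largest to smallest: 648, 209 bp.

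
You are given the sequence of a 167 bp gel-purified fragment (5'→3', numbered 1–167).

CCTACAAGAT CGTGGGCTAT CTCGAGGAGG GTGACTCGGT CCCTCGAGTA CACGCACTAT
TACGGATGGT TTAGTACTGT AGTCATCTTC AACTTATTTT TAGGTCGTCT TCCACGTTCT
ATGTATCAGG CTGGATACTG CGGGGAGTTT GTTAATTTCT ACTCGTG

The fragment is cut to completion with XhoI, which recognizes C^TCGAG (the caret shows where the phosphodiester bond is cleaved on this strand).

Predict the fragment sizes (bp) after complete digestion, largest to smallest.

124, 22, 21 bp

XhoI sites (CTCGAG) start at positions 21, 43.
XhoI cuts after the first base of each site, so after positions 21, 43.
Linear molecule, 2 cuts → 3 fragments:
  1–21 → 21 bp
  22–43 → 22 bp
  44–167 → 124 bp
Sorted largest to smallest: 124, 22, 21 bp.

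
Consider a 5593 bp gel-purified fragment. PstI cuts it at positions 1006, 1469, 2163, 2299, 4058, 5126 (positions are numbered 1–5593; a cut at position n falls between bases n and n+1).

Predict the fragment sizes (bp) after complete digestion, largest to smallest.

1759, 1068, 1006, 694, 467, 463, 136 bp

Linear molecule, 6 cuts → 7 fragments:
  1006 − 0 = 1006 bp
  1469 − 1006 = 463 bp
  2163 − 1469 = 694 bp
  2299 − 2163 = 136 bp
  4058 − 2299 = 1759 bp
  5126 − 4058 = 1068 bp
  5593 − 5126 = 467 bp
Sorted largest to smallest: 1759, 1068, 1006, 694, 467, 463, 136 bp.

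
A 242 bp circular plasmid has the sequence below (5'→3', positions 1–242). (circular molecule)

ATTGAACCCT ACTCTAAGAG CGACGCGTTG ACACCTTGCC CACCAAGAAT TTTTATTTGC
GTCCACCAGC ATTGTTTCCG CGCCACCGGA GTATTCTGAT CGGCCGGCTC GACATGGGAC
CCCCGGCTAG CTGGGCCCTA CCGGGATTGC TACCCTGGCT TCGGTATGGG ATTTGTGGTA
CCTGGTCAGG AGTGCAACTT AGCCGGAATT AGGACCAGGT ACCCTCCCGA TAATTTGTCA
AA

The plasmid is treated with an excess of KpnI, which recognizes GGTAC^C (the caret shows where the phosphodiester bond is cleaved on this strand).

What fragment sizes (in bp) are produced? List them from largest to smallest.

KpnI sites (GGTACC) start at positions 177, 218.
KpnI cuts after base 5 of each site (before the last base), so after positions 181, 222.
Circular molecule, 2 cuts → 2 fragments:
  182–222 → 41 bp
  223–242 then 1–181 → 20 + 181 = 201 bp
Sorted largest to smallest: 201, 41 bp.

201, 41 bp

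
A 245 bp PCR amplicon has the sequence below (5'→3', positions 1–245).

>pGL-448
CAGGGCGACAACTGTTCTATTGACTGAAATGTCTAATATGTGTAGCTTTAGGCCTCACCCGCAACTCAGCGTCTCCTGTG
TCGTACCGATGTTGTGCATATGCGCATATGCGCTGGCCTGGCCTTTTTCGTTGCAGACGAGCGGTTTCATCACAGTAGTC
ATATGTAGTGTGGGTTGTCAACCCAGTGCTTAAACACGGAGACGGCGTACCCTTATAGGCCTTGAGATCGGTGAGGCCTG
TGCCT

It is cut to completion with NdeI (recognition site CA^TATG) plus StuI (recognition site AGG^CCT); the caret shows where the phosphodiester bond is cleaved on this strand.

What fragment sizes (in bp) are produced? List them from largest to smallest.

NdeI sites (CATATG) start at positions 97, 105, 160.
NdeI cuts after base 2 of each site, so after positions 98, 106, 161.
StuI sites (AGGCCT) start at positions 50, 217, 234.
StuI cuts after base 3 of each site, so after positions 52, 219, 236.
Combined cut positions: 52, 98, 106, 161, 219, 236.
Linear molecule, 6 cuts → 7 fragments:
  1–52 → 52 bp
  53–98 → 46 bp
  99–106 → 8 bp
  107–161 → 55 bp
  162–219 → 58 bp
  220–236 → 17 bp
  237–245 → 9 bp
Sorted largest to smallest: 58, 55, 52, 46, 17, 9, 8 bp.

58, 55, 52, 46, 17, 9, 8 bp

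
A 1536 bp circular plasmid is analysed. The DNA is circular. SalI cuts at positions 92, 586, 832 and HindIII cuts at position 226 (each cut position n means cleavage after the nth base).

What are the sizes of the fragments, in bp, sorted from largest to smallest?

796, 360, 246, 134 bp

Combined cut positions (sorted): 92, 226, 586, 832.
Circular molecule, 4 cuts → 4 fragments:
  226 − 92 = 134 bp
  586 − 226 = 360 bp
  832 − 586 = 246 bp
  wrap: 1536 − 832 + 92 = 796 bp
Sorted largest to smallest: 796, 360, 246, 134 bp.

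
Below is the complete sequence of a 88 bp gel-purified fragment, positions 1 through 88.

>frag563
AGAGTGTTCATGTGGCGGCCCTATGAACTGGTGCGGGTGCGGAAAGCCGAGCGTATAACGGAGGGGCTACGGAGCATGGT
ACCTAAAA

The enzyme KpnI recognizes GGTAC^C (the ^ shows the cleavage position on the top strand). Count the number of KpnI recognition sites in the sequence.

GGTACC occurs starting at position 78.
KpnI cuts at 1 site.

1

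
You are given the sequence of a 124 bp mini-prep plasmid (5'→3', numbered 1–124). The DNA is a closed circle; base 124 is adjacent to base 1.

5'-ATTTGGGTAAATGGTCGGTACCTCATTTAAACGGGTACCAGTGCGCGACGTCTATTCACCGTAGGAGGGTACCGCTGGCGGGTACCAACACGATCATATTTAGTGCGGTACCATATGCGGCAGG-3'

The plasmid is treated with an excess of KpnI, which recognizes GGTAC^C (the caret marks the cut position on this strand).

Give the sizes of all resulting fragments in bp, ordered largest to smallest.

KpnI sites (GGTACC) start at positions 17, 34, 68, 81, 107.
KpnI cuts after base 5 of each site (before the last base), so after positions 21, 38, 72, 85, 111.
Circular molecule, 5 cuts → 5 fragments:
  22–38 → 17 bp
  39–72 → 34 bp
  73–85 → 13 bp
  86–111 → 26 bp
  112–124 then 1–21 → 13 + 21 = 34 bp
Sorted largest to smallest: 34, 34, 26, 17, 13 bp.

34, 34, 26, 17, 13 bp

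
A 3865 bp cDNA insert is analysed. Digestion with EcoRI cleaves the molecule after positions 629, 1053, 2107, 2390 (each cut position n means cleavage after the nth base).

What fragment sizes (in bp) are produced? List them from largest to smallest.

1475, 1054, 629, 424, 283 bp

Linear molecule, 4 cuts → 5 fragments:
  629 − 0 = 629 bp
  1053 − 629 = 424 bp
  2107 − 1053 = 1054 bp
  2390 − 2107 = 283 bp
  3865 − 2390 = 1475 bp
Sorted largest to smallest: 1475, 1054, 629, 424, 283 bp.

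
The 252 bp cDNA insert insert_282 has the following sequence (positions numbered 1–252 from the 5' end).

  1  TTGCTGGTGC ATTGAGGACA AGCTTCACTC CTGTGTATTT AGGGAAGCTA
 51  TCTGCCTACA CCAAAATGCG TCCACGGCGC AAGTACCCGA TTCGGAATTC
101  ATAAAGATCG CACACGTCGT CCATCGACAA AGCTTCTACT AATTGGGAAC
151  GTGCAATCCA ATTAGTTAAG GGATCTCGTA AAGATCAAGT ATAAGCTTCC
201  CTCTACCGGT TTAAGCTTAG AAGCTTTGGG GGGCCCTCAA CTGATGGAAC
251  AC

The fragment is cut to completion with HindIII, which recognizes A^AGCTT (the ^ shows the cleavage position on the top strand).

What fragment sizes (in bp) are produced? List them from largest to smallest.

HindIII sites (AAGCTT) start at positions 20, 130, 193, 213, 221.
HindIII cuts after the first base of each site, so after positions 20, 130, 193, 213, 221.
Linear molecule, 5 cuts → 6 fragments:
  1–20 → 20 bp
  21–130 → 110 bp
  131–193 → 63 bp
  194–213 → 20 bp
  214–221 → 8 bp
  222–252 → 31 bp
Sorted largest to smallest: 110, 63, 31, 20, 20, 8 bp.

110, 63, 31, 20, 20, 8 bp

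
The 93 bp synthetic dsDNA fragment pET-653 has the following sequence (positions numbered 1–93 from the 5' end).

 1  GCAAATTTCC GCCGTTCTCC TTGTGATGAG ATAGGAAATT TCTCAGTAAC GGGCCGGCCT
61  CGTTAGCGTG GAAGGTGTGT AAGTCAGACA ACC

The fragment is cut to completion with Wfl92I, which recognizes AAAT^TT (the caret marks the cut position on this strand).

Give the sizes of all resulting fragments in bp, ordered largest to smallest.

54, 33, 6 bp

Wfl92I sites (AAATTT) start at positions 3, 36.
Wfl92I cuts after base 4 of each site, so after positions 6, 39.
Linear molecule, 2 cuts → 3 fragments:
  1–6 → 6 bp
  7–39 → 33 bp
  40–93 → 54 bp
Sorted largest to smallest: 54, 33, 6 bp.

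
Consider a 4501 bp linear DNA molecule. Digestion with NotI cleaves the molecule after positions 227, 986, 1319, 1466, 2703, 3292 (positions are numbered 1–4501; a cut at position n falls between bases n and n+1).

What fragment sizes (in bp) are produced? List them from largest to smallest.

Linear molecule, 6 cuts → 7 fragments:
  227 − 0 = 227 bp
  986 − 227 = 759 bp
  1319 − 986 = 333 bp
  1466 − 1319 = 147 bp
  2703 − 1466 = 1237 bp
  3292 − 2703 = 589 bp
  4501 − 3292 = 1209 bp
Sorted largest to smallest: 1237, 1209, 759, 589, 333, 227, 147 bp.

1237, 1209, 759, 589, 333, 227, 147 bp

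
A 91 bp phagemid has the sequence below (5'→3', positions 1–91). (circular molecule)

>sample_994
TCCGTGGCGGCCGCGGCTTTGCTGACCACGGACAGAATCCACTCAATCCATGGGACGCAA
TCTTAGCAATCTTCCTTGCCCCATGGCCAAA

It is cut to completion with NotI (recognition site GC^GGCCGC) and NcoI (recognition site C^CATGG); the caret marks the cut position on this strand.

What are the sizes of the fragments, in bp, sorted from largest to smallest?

40, 33, 18 bp

The NotI site (GCGGCCGC) starts at position 7.
NotI cuts after base 2 of each site, so after position 8.
NcoI sites (CCATGG) start at positions 48, 81.
NcoI cuts after the first base of each site, so after positions 48, 81.
Combined cut positions: 8, 48, 81.
Circular molecule, 3 cuts → 3 fragments:
  9–48 → 40 bp
  49–81 → 33 bp
  82–91 then 1–8 → 10 + 8 = 18 bp
Sorted largest to smallest: 40, 33, 18 bp.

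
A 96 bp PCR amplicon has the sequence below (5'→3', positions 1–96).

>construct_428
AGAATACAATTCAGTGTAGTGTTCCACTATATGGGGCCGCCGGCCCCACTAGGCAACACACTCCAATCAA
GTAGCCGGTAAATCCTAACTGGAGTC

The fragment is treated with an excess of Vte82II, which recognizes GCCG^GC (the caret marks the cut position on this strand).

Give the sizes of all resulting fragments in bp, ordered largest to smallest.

The Vte82II site (GCCGGC) starts at position 39.
Vte82II cuts after base 4 of each site, so after position 42.
Linear molecule, 1 cut → 2 fragments:
  1–42 → 42 bp
  43–96 → 54 bp
Sorted largest to smallest: 54, 42 bp.

54, 42 bp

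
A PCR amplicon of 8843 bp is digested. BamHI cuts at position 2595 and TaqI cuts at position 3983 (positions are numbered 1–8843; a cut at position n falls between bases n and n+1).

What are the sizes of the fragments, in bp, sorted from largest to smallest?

4860, 2595, 1388 bp

Combined cut positions (sorted): 2595, 3983.
Linear molecule, 2 cuts → 3 fragments:
  2595 − 0 = 2595 bp
  3983 − 2595 = 1388 bp
  8843 − 3983 = 4860 bp
Sorted largest to smallest: 4860, 2595, 1388 bp.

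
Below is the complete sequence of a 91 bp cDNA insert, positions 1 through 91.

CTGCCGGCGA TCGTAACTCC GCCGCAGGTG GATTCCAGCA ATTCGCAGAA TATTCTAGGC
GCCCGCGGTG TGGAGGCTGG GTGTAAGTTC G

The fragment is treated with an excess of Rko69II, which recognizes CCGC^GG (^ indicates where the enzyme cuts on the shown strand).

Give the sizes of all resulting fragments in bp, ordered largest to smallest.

The Rko69II site (CCGCGG) starts at position 63.
Rko69II cuts after base 4 of each site, so after position 66.
Linear molecule, 1 cut → 2 fragments:
  1–66 → 66 bp
  67–91 → 25 bp
Sorted largest to smallest: 66, 25 bp.

66, 25 bp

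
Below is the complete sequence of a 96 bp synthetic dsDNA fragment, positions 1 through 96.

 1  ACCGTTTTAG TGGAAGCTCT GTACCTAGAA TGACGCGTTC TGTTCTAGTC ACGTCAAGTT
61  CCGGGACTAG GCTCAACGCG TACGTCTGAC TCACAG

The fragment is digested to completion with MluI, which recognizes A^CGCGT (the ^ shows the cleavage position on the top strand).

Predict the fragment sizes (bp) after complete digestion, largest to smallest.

43, 33, 20 bp

MluI sites (ACGCGT) start at positions 33, 76.
MluI cuts after the first base of each site, so after positions 33, 76.
Linear molecule, 2 cuts → 3 fragments:
  1–33 → 33 bp
  34–76 → 43 bp
  77–96 → 20 bp
Sorted largest to smallest: 43, 33, 20 bp.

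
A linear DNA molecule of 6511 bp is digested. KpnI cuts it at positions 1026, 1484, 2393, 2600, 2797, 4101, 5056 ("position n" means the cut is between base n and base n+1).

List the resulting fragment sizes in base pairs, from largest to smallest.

1455, 1304, 1026, 955, 909, 458, 207, 197 bp

Linear molecule, 7 cuts → 8 fragments:
  1026 − 0 = 1026 bp
  1484 − 1026 = 458 bp
  2393 − 1484 = 909 bp
  2600 − 2393 = 207 bp
  2797 − 2600 = 197 bp
  4101 − 2797 = 1304 bp
  5056 − 4101 = 955 bp
  6511 − 5056 = 1455 bp
Sorted largest to smallest: 1455, 1304, 1026, 955, 909, 458, 207, 197 bp.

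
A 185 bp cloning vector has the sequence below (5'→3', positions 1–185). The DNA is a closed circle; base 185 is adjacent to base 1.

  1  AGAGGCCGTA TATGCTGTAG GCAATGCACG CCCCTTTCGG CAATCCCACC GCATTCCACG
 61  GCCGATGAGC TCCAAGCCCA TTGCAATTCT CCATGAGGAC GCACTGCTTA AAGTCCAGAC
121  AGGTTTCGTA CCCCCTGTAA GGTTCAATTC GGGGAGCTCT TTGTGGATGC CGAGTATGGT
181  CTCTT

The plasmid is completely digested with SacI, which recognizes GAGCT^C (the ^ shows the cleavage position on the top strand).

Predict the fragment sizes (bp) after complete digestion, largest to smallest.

SacI sites (GAGCTC) start at positions 67, 154.
SacI cuts after base 5 of each site (before the last base), so after positions 71, 158.
Circular molecule, 2 cuts → 2 fragments:
  72–158 → 87 bp
  159–185 then 1–71 → 27 + 71 = 98 bp
Sorted largest to smallest: 98, 87 bp.

98, 87 bp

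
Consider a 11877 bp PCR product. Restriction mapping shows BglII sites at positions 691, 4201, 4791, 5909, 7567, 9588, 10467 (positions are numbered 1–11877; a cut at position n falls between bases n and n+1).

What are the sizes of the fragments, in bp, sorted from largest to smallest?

3510, 2021, 1658, 1410, 1118, 879, 691, 590 bp

Linear molecule, 7 cuts → 8 fragments:
  691 − 0 = 691 bp
  4201 − 691 = 3510 bp
  4791 − 4201 = 590 bp
  5909 − 4791 = 1118 bp
  7567 − 5909 = 1658 bp
  9588 − 7567 = 2021 bp
  10467 − 9588 = 879 bp
  11877 − 10467 = 1410 bp
Sorted largest to smallest: 3510, 2021, 1658, 1410, 1118, 879, 691, 590 bp.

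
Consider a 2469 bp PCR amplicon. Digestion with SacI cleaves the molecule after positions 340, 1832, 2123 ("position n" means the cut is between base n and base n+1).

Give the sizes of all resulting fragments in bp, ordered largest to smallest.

1492, 346, 340, 291 bp

Linear molecule, 3 cuts → 4 fragments:
  340 − 0 = 340 bp
  1832 − 340 = 1492 bp
  2123 − 1832 = 291 bp
  2469 − 2123 = 346 bp
Sorted largest to smallest: 1492, 346, 340, 291 bp.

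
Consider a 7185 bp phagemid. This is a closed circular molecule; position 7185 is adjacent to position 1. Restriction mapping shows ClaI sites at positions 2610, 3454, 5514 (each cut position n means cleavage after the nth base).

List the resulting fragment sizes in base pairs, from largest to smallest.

4281, 2060, 844 bp

Circular molecule, 3 cuts → 3 fragments:
  3454 − 2610 = 844 bp
  5514 − 3454 = 2060 bp
  wrap: 7185 − 5514 + 2610 = 4281 bp
Sorted largest to smallest: 4281, 2060, 844 bp.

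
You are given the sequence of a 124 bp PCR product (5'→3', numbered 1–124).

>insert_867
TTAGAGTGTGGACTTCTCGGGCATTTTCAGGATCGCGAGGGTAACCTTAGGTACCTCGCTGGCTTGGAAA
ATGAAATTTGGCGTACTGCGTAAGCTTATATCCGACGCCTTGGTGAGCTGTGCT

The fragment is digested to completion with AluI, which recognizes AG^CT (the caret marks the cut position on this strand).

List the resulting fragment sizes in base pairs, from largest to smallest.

94, 23, 7 bp

AluI sites (AGCT) start at positions 93, 116.
AluI cuts after base 2 of each site, so after positions 94, 117.
Linear molecule, 2 cuts → 3 fragments:
  1–94 → 94 bp
  95–117 → 23 bp
  118–124 → 7 bp
Sorted largest to smallest: 94, 23, 7 bp.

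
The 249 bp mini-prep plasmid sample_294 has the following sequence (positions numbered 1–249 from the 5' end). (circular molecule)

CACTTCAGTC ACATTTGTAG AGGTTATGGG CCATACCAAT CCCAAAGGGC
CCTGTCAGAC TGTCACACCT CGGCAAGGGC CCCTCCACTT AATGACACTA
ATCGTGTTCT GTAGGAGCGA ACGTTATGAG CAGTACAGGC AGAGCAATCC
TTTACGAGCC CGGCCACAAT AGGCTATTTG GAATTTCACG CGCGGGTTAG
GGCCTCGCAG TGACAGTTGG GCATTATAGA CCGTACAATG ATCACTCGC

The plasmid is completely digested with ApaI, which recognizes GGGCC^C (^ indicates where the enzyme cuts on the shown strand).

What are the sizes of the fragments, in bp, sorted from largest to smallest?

219, 30 bp

ApaI sites (GGGCCC) start at positions 47, 77.
ApaI cuts after base 5 of each site (before the last base), so after positions 51, 81.
Circular molecule, 2 cuts → 2 fragments:
  52–81 → 30 bp
  82–249 then 1–51 → 168 + 51 = 219 bp
Sorted largest to smallest: 219, 30 bp.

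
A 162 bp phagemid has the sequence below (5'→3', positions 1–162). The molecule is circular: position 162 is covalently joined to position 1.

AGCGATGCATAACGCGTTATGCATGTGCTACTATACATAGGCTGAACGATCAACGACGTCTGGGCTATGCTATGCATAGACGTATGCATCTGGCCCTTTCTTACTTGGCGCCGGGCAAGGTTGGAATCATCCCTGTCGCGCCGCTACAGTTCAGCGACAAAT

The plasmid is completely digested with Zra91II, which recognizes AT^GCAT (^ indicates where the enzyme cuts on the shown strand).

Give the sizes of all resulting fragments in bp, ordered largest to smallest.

83, 53, 14, 12 bp

Zra91II sites (ATGCAT) start at positions 5, 19, 72, 84.
Zra91II cuts after base 2 of each site, so after positions 6, 20, 73, 85.
Circular molecule, 4 cuts → 4 fragments:
  7–20 → 14 bp
  21–73 → 53 bp
  74–85 → 12 bp
  86–162 then 1–6 → 77 + 6 = 83 bp
Sorted largest to smallest: 83, 53, 14, 12 bp.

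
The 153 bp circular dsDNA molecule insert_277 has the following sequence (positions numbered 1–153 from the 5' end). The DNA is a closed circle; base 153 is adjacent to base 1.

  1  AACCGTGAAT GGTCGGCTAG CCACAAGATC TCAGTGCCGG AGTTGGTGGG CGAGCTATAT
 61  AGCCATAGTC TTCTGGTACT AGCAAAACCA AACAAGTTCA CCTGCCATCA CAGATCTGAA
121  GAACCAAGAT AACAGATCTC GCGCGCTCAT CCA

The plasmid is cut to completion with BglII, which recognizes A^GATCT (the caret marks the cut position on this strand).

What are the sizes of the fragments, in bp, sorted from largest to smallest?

86, 45, 22 bp

BglII sites (AGATCT) start at positions 26, 112, 134.
BglII cuts after the first base of each site, so after positions 26, 112, 134.
Circular molecule, 3 cuts → 3 fragments:
  27–112 → 86 bp
  113–134 → 22 bp
  135–153 then 1–26 → 19 + 26 = 45 bp
Sorted largest to smallest: 86, 45, 22 bp.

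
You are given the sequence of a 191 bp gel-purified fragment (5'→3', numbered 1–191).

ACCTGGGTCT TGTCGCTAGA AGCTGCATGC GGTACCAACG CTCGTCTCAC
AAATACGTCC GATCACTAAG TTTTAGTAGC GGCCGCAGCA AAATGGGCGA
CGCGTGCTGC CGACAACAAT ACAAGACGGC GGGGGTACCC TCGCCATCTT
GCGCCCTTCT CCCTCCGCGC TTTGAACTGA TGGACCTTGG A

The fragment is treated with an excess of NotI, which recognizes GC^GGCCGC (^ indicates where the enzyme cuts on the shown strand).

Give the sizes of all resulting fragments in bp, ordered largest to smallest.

111, 80 bp

The NotI site (GCGGCCGC) starts at position 79.
NotI cuts after base 2 of each site, so after position 80.
Linear molecule, 1 cut → 2 fragments:
  1–80 → 80 bp
  81–191 → 111 bp
Sorted largest to smallest: 111, 80 bp.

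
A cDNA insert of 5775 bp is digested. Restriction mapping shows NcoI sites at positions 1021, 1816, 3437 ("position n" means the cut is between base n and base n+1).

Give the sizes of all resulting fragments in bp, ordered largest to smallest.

Linear molecule, 3 cuts → 4 fragments:
  1021 − 0 = 1021 bp
  1816 − 1021 = 795 bp
  3437 − 1816 = 1621 bp
  5775 − 3437 = 2338 bp
Sorted largest to smallest: 2338, 1621, 1021, 795 bp.

2338, 1621, 1021, 795 bp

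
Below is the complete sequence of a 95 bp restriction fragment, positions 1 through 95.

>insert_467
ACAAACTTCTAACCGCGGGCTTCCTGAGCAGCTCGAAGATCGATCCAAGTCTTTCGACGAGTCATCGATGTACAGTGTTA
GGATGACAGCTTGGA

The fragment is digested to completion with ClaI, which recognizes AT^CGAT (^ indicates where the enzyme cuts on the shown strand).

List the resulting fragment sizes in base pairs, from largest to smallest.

40, 30, 25 bp

ClaI sites (ATCGAT) start at positions 39, 64.
ClaI cuts after base 2 of each site, so after positions 40, 65.
Linear molecule, 2 cuts → 3 fragments:
  1–40 → 40 bp
  41–65 → 25 bp
  66–95 → 30 bp
Sorted largest to smallest: 40, 30, 25 bp.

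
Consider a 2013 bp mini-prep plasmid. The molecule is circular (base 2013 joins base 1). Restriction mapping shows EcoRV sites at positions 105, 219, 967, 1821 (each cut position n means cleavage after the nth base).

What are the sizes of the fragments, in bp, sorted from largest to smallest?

Circular molecule, 4 cuts → 4 fragments:
  219 − 105 = 114 bp
  967 − 219 = 748 bp
  1821 − 967 = 854 bp
  wrap: 2013 − 1821 + 105 = 297 bp
Sorted largest to smallest: 854, 748, 297, 114 bp.

854, 748, 297, 114 bp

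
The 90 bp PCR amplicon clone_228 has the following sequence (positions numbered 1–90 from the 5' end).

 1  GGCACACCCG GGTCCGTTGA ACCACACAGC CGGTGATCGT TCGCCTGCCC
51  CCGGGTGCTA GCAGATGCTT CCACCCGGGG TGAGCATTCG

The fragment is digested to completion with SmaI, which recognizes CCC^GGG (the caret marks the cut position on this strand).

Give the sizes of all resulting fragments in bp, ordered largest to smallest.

SmaI sites (CCCGGG) start at positions 7, 50, 74.
SmaI cuts after base 3 of each site, so after positions 9, 52, 76.
Linear molecule, 3 cuts → 4 fragments:
  1–9 → 9 bp
  10–52 → 43 bp
  53–76 → 24 bp
  77–90 → 14 bp
Sorted largest to smallest: 43, 24, 14, 9 bp.

43, 24, 14, 9 bp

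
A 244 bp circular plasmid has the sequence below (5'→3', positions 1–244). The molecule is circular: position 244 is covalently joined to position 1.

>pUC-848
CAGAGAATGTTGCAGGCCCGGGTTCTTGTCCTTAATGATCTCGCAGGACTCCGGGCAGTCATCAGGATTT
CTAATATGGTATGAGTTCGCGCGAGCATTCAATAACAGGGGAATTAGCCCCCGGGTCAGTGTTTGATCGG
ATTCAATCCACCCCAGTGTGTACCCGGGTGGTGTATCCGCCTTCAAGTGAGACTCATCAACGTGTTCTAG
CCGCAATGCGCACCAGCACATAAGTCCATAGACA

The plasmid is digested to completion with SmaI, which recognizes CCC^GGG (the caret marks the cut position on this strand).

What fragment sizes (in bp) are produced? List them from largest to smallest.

SmaI sites (CCCGGG) start at positions 17, 120, 163.
SmaI cuts after base 3 of each site, so after positions 19, 122, 165.
Circular molecule, 3 cuts → 3 fragments:
  20–122 → 103 bp
  123–165 → 43 bp
  166–244 then 1–19 → 79 + 19 = 98 bp
Sorted largest to smallest: 103, 98, 43 bp.

103, 98, 43 bp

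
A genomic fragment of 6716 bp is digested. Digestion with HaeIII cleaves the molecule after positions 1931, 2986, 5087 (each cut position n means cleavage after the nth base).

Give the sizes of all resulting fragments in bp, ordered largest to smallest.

Linear molecule, 3 cuts → 4 fragments:
  1931 − 0 = 1931 bp
  2986 − 1931 = 1055 bp
  5087 − 2986 = 2101 bp
  6716 − 5087 = 1629 bp
Sorted largest to smallest: 2101, 1931, 1629, 1055 bp.

2101, 1931, 1629, 1055 bp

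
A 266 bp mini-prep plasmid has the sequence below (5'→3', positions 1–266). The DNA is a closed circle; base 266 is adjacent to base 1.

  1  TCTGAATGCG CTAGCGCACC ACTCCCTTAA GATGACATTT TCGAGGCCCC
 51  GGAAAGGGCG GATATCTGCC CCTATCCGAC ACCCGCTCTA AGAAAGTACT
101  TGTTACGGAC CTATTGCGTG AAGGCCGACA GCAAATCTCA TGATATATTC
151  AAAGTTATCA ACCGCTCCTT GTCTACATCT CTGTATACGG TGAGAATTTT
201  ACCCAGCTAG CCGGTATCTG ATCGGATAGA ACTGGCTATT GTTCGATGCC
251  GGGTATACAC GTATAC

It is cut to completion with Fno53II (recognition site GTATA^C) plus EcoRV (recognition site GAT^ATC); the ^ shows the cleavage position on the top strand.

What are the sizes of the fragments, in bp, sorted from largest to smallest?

Fno53II sites (GTATAC) start at positions 183, 253, 261.
Fno53II cuts after base 5 of each site (before the last base), so after positions 187, 257, 265.
The EcoRV site (GATATC) starts at position 61.
EcoRV cuts after base 3 of each site, so after position 63.
Combined cut positions: 63, 187, 257, 265.
Circular molecule, 4 cuts → 4 fragments:
  64–187 → 124 bp
  188–257 → 70 bp
  258–265 → 8 bp
  266–266 then 1–63 → 1 + 63 = 64 bp
Sorted largest to smallest: 124, 70, 64, 8 bp.

124, 70, 64, 8 bp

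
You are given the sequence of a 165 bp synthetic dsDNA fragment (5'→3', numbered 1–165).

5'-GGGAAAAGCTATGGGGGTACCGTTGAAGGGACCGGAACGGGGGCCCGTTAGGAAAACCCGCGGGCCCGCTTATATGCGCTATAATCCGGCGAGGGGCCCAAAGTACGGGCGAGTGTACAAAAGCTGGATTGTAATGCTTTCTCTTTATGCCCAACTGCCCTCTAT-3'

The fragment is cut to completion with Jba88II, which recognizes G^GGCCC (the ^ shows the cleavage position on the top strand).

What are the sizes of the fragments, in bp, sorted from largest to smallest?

71, 41, 32, 21 bp

Jba88II sites (GGGCCC) start at positions 41, 62, 94.
Jba88II cuts after the first base of each site, so after positions 41, 62, 94.
Linear molecule, 3 cuts → 4 fragments:
  1–41 → 41 bp
  42–62 → 21 bp
  63–94 → 32 bp
  95–165 → 71 bp
Sorted largest to smallest: 71, 41, 32, 21 bp.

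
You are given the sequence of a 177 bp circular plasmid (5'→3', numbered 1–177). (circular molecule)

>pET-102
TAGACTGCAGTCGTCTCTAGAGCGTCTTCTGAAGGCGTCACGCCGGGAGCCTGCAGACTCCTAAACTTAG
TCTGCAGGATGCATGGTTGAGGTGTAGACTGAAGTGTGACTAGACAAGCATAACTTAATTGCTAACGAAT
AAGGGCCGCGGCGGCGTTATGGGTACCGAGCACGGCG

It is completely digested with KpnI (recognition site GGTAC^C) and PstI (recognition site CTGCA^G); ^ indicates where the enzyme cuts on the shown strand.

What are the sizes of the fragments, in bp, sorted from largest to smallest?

90, 46, 21, 20 bp

The KpnI site (GGTACC) starts at position 162.
KpnI cuts after base 5 of each site (before the last base), so after position 166.
PstI sites (CTGCAG) start at positions 5, 51, 72.
PstI cuts after base 5 of each site (before the last base), so after positions 9, 55, 76.
Combined cut positions: 9, 55, 76, 166.
Circular molecule, 4 cuts → 4 fragments:
  10–55 → 46 bp
  56–76 → 21 bp
  77–166 → 90 bp
  167–177 then 1–9 → 11 + 9 = 20 bp
Sorted largest to smallest: 90, 46, 21, 20 bp.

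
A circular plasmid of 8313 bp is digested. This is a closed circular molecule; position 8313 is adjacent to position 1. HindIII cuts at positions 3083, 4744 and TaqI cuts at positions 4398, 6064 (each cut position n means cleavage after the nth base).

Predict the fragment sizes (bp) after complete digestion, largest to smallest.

Combined cut positions (sorted): 3083, 4398, 4744, 6064.
Circular molecule, 4 cuts → 4 fragments:
  4398 − 3083 = 1315 bp
  4744 − 4398 = 346 bp
  6064 − 4744 = 1320 bp
  wrap: 8313 − 6064 + 3083 = 5332 bp
Sorted largest to smallest: 5332, 1320, 1315, 346 bp.

5332, 1320, 1315, 346 bp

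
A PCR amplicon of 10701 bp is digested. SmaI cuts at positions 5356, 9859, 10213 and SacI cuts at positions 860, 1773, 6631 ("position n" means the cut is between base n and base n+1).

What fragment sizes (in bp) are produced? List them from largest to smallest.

3583, 3228, 1275, 913, 860, 488, 354 bp

Combined cut positions (sorted): 860, 1773, 5356, 6631, 9859, 10213.
Linear molecule, 6 cuts → 7 fragments:
  860 − 0 = 860 bp
  1773 − 860 = 913 bp
  5356 − 1773 = 3583 bp
  6631 − 5356 = 1275 bp
  9859 − 6631 = 3228 bp
  10213 − 9859 = 354 bp
  10701 − 10213 = 488 bp
Sorted largest to smallest: 3583, 3228, 1275, 913, 860, 488, 354 bp.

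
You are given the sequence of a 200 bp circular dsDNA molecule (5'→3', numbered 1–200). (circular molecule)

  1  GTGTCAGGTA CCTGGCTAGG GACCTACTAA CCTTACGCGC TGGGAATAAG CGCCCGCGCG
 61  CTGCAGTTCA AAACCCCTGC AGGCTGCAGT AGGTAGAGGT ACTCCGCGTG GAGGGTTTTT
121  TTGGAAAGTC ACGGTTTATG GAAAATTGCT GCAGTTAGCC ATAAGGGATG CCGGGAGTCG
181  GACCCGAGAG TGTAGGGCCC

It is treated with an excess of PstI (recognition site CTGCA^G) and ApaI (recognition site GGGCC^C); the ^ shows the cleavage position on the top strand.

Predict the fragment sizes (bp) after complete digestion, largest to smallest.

66, 65, 46, 16, 7 bp

PstI sites (CTGCAG) start at positions 61, 77, 84, 149.
PstI cuts after base 5 of each site (before the last base), so after positions 65, 81, 88, 153.
The ApaI site (GGGCCC) starts at position 195.
ApaI cuts after base 5 of each site (before the last base), so after position 199.
Combined cut positions: 65, 81, 88, 153, 199.
Circular molecule, 5 cuts → 5 fragments:
  66–81 → 16 bp
  82–88 → 7 bp
  89–153 → 65 bp
  154–199 → 46 bp
  200–200 then 1–65 → 1 + 65 = 66 bp
Sorted largest to smallest: 66, 65, 46, 16, 7 bp.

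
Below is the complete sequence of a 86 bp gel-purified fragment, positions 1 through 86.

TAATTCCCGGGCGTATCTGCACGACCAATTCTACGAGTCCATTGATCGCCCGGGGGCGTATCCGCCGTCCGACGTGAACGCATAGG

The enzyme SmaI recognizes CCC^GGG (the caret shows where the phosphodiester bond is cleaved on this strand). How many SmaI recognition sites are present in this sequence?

CCCGGG occurs starting at positions 6, 49.
SmaI cuts at 2 sites.

2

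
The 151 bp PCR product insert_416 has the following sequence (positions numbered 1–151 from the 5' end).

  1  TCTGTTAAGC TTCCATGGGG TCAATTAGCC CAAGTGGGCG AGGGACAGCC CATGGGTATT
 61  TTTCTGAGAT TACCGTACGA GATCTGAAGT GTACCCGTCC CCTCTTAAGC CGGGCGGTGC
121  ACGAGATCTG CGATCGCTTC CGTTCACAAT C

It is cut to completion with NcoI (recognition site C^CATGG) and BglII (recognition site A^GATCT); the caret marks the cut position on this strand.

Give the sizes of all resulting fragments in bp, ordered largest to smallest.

44, 37, 30, 27, 13 bp

NcoI sites (CCATGG) start at positions 13, 50.
NcoI cuts after the first base of each site, so after positions 13, 50.
BglII sites (AGATCT) start at positions 80, 124.
BglII cuts after the first base of each site, so after positions 80, 124.
Combined cut positions: 13, 50, 80, 124.
Linear molecule, 4 cuts → 5 fragments:
  1–13 → 13 bp
  14–50 → 37 bp
  51–80 → 30 bp
  81–124 → 44 bp
  125–151 → 27 bp
Sorted largest to smallest: 44, 37, 30, 27, 13 bp.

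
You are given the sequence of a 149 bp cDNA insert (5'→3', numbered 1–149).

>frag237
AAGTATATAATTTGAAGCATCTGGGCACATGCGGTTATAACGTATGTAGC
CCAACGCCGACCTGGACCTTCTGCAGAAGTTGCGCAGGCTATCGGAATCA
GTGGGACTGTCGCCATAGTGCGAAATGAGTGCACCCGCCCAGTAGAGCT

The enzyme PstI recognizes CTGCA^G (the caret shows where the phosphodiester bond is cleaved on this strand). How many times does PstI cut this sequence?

CTGCAG occurs starting at position 71.
PstI cuts at 1 site.

1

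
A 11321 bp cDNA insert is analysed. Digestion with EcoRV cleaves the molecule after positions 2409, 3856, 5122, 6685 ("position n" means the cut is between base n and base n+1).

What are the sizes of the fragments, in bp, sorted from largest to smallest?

Linear molecule, 4 cuts → 5 fragments:
  2409 − 0 = 2409 bp
  3856 − 2409 = 1447 bp
  5122 − 3856 = 1266 bp
  6685 − 5122 = 1563 bp
  11321 − 6685 = 4636 bp
Sorted largest to smallest: 4636, 2409, 1563, 1447, 1266 bp.

4636, 2409, 1563, 1447, 1266 bp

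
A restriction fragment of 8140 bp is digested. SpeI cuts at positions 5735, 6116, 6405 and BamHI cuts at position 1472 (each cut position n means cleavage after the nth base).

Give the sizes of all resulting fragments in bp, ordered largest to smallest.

Combined cut positions (sorted): 1472, 5735, 6116, 6405.
Linear molecule, 4 cuts → 5 fragments:
  1472 − 0 = 1472 bp
  5735 − 1472 = 4263 bp
  6116 − 5735 = 381 bp
  6405 − 6116 = 289 bp
  8140 − 6405 = 1735 bp
Sorted largest to smallest: 4263, 1735, 1472, 381, 289 bp.

4263, 1735, 1472, 381, 289 bp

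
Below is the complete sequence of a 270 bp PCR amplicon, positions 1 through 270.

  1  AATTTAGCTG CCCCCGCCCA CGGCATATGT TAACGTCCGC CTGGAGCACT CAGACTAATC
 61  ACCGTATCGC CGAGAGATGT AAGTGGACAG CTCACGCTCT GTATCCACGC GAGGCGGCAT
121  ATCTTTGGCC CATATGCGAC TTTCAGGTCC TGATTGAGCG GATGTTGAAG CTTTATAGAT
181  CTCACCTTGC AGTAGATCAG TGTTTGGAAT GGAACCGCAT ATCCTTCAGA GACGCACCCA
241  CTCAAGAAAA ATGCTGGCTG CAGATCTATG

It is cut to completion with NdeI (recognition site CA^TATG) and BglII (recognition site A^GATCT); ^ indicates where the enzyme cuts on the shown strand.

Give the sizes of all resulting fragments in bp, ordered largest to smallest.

107, 85, 45, 25, 8 bp

NdeI sites (CATATG) start at positions 24, 131.
NdeI cuts after base 2 of each site, so after positions 25, 132.
BglII sites (AGATCT) start at positions 177, 262.
BglII cuts after the first base of each site, so after positions 177, 262.
Combined cut positions: 25, 132, 177, 262.
Linear molecule, 4 cuts → 5 fragments:
  1–25 → 25 bp
  26–132 → 107 bp
  133–177 → 45 bp
  178–262 → 85 bp
  263–270 → 8 bp
Sorted largest to smallest: 107, 85, 45, 25, 8 bp.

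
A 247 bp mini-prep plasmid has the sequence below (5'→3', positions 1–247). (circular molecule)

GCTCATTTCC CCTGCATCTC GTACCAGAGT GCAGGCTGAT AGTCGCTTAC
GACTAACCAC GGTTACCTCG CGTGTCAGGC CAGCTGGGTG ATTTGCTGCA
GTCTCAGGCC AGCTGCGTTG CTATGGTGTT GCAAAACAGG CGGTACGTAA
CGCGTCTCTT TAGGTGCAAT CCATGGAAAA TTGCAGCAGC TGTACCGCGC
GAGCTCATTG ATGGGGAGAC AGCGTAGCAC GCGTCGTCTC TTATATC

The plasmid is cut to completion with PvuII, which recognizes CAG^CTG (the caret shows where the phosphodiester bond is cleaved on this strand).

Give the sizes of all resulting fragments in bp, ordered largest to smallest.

141, 77, 29 bp

PvuII sites (CAGCTG) start at positions 81, 110, 187.
PvuII cuts after base 3 of each site, so after positions 83, 112, 189.
Circular molecule, 3 cuts → 3 fragments:
  84–112 → 29 bp
  113–189 → 77 bp
  190–247 then 1–83 → 58 + 83 = 141 bp
Sorted largest to smallest: 141, 77, 29 bp.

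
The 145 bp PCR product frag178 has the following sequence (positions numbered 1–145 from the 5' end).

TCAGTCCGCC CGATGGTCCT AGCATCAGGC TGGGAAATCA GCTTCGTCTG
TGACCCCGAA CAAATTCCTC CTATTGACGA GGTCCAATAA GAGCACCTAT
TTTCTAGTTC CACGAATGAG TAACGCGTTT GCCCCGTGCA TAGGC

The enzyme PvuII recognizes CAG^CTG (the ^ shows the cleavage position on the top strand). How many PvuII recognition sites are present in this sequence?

No occurrence of CAGCTG is present in the sequence.
PvuII does not cut: 0 sites.

0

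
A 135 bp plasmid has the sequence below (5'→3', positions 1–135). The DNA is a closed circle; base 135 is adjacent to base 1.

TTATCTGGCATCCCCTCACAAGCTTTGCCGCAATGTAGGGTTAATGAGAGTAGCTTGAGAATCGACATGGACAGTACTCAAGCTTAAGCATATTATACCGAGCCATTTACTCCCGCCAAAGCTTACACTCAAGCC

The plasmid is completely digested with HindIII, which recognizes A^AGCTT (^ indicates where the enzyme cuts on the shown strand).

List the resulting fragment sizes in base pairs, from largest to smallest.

HindIII sites (AAGCTT) start at positions 20, 80, 119.
HindIII cuts after the first base of each site, so after positions 20, 80, 119.
Circular molecule, 3 cuts → 3 fragments:
  21–80 → 60 bp
  81–119 → 39 bp
  120–135 then 1–20 → 16 + 20 = 36 bp
Sorted largest to smallest: 60, 39, 36 bp.

60, 39, 36 bp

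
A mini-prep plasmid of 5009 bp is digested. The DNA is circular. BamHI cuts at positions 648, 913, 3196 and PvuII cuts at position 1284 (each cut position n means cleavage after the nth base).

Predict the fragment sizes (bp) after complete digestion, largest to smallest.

2461, 1912, 371, 265 bp

Combined cut positions (sorted): 648, 913, 1284, 3196.
Circular molecule, 4 cuts → 4 fragments:
  913 − 648 = 265 bp
  1284 − 913 = 371 bp
  3196 − 1284 = 1912 bp
  wrap: 5009 − 3196 + 648 = 2461 bp
Sorted largest to smallest: 2461, 1912, 371, 265 bp.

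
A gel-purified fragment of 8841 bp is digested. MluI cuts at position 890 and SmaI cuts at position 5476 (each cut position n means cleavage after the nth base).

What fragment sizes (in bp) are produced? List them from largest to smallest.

4586, 3365, 890 bp

Combined cut positions (sorted): 890, 5476.
Linear molecule, 2 cuts → 3 fragments:
  890 − 0 = 890 bp
  5476 − 890 = 4586 bp
  8841 − 5476 = 3365 bp
Sorted largest to smallest: 4586, 3365, 890 bp.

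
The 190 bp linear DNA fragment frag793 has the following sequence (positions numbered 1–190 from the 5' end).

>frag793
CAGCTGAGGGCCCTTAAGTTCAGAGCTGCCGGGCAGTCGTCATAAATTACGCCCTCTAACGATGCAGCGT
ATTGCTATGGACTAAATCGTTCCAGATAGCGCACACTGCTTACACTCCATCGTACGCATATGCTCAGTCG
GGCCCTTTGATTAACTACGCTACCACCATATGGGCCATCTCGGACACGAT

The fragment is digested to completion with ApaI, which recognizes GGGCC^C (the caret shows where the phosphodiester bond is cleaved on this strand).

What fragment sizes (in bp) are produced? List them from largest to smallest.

ApaI sites (GGGCCC) start at positions 8, 140.
ApaI cuts after base 5 of each site (before the last base), so after positions 12, 144.
Linear molecule, 2 cuts → 3 fragments:
  1–12 → 12 bp
  13–144 → 132 bp
  145–190 → 46 bp
Sorted largest to smallest: 132, 46, 12 bp.

132, 46, 12 bp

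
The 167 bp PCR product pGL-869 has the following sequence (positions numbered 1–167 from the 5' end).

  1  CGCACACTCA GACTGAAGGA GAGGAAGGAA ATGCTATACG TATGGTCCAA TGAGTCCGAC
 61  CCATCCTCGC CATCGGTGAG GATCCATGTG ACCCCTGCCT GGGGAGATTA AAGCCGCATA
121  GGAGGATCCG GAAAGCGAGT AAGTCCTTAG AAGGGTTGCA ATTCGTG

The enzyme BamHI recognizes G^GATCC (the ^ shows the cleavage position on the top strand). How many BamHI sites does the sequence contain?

GGATCC occurs starting at positions 80, 124.
BamHI cuts at 2 sites.

2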